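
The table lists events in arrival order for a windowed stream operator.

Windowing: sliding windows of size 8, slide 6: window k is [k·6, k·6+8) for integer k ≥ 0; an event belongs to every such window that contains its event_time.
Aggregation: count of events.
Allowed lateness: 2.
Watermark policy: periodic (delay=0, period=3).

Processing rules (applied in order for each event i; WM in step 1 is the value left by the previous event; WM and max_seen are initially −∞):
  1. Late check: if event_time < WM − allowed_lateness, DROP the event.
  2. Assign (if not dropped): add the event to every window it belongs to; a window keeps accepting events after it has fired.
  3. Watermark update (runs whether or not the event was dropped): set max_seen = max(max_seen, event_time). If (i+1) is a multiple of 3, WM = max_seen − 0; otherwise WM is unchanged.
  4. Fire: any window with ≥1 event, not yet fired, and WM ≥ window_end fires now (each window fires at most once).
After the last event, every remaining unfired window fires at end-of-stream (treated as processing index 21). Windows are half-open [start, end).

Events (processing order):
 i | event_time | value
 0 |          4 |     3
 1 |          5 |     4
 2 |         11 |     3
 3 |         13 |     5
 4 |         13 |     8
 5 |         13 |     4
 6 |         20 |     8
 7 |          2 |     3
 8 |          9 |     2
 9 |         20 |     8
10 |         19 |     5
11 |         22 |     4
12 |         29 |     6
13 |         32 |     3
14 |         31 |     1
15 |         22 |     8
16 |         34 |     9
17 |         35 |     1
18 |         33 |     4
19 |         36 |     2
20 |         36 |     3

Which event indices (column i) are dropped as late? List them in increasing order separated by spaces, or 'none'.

7 8 15

i=0 t=4 v=3: → [0,8); WM=−∞
i=1 t=5 v=4: → [0,8); WM=−∞
i=2 t=11 v=3: → [6,14); WM=11; [0,8) fires=2
i=3 t=13 v=5: → [12,20),[6,14); WM=11
i=4 t=13 v=8: → [12,20),[6,14); WM=11
i=5 t=13 v=4: → [12,20),[6,14); WM=13
i=6 t=20 v=8: → [18,26); WM=13
i=7 t=2 v=3: DROP (t<13-2); WM=13
i=8 t=9 v=2: DROP (t<13-2); WM=20; [6,14) fires=4 [12,20) fires=3
i=9 t=20 v=8: → [18,26); WM=20
i=10 t=19 v=5: → [18,26),[12,20); WM=20
i=11 t=22 v=4: → [18,26); WM=22
i=12 t=29 v=6: → [24,32); WM=22
i=13 t=32 v=3: → [30,38); WM=22
i=14 t=31 v=1: → [30,38),[24,32); WM=32; [18,26) fires=4 [24,32) fires=2
i=15 t=22 v=8: DROP (t<32-2); WM=32
i=16 t=34 v=9: → [30,38); WM=32
i=17 t=35 v=1: → [30,38); WM=35
i=18 t=33 v=4: → [30,38); WM=35
i=19 t=36 v=2: → [36,44),[30,38); WM=35
i=20 t=36 v=3: → [36,44),[30,38); WM=36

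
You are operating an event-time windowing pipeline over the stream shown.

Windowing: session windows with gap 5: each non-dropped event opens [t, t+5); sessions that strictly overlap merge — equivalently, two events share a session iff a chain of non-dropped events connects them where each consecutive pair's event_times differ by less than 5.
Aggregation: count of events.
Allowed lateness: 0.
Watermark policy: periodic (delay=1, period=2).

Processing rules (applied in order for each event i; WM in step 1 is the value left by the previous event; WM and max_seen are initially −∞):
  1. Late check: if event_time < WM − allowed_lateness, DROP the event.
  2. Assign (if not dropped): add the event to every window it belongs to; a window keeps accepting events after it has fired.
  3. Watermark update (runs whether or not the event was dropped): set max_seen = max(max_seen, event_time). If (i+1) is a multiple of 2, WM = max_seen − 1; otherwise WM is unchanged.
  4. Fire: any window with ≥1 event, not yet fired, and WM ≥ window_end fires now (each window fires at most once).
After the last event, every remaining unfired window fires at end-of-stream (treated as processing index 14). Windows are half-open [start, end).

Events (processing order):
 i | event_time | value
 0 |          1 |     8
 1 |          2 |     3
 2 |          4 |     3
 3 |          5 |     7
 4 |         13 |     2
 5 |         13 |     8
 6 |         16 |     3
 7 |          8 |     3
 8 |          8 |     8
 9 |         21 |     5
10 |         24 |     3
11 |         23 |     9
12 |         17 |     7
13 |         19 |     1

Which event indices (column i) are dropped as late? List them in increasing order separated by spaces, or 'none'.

i=0 t=1 v=8: → [1,6); WM=−∞
i=1 t=2 v=3: → [1,7); WM=1
i=2 t=4 v=3: → [1,9); WM=1
i=3 t=5 v=7: → [1,10); WM=4
i=4 t=13 v=2: → [13,18); WM=4
i=5 t=13 v=8: → [13,18); WM=12
i=6 t=16 v=3: → [13,21); WM=12
i=7 t=8 v=3: DROP (t<12-0); WM=15
i=8 t=8 v=8: DROP (t<15-0); WM=15
i=9 t=21 v=5: → [21,26); WM=20
i=10 t=24 v=3: → [21,29); WM=20
i=11 t=23 v=9: → [21,29); WM=23
i=12 t=17 v=7: DROP (t<23-0); WM=23
i=13 t=19 v=1: DROP (t<23-0); WM=23

7 8 12 13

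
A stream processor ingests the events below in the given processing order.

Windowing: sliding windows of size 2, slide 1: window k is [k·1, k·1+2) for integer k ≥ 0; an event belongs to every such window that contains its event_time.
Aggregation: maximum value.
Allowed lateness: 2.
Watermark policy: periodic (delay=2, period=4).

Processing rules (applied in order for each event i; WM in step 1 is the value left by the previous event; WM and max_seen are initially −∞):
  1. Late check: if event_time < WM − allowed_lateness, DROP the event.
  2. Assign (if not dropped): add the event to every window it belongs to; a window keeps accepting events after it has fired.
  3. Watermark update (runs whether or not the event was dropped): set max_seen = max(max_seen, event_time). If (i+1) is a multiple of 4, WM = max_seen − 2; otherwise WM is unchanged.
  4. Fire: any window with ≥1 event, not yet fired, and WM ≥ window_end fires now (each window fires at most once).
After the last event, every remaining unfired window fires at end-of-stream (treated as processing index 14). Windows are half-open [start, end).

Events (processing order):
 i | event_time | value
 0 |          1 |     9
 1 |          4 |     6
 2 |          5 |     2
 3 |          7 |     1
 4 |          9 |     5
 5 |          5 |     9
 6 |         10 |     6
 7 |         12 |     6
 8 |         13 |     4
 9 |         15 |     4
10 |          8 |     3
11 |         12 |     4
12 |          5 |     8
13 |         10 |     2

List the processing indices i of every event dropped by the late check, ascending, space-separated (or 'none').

12 13

i=0 t=1 v=9: → [1,3),[0,2); WM=−∞
i=1 t=4 v=6: → [4,6),[3,5); WM=−∞
i=2 t=5 v=2: → [5,7),[4,6); WM=−∞
i=3 t=7 v=1: → [7,9),[6,8); WM=5; [0,2) fires=9 [1,3) fires=9 [3,5) fires=6
i=4 t=9 v=5: → [9,11),[8,10); WM=5
i=5 t=5 v=9: → [5,7),[4,6); WM=5
i=6 t=10 v=6: → [10,12),[9,11); WM=5
i=7 t=12 v=6: → [12,14),[11,13); WM=10; [4,6) fires=9 [5,7) fires=9 [6,8) fires=1 [7,9) fires=1 [8,10) fires=5
i=8 t=13 v=4: → [13,15),[12,14); WM=10
i=9 t=15 v=4: → [15,17),[14,16); WM=10
i=10 t=8 v=3: → [8,10),[7,9); WM=10
i=11 t=12 v=4: → [12,14),[11,13); WM=13; [9,11) fires=6 [10,12) fires=6 [11,13) fires=6
i=12 t=5 v=8: DROP (t<13-2); WM=13
i=13 t=10 v=2: DROP (t<13-2); WM=13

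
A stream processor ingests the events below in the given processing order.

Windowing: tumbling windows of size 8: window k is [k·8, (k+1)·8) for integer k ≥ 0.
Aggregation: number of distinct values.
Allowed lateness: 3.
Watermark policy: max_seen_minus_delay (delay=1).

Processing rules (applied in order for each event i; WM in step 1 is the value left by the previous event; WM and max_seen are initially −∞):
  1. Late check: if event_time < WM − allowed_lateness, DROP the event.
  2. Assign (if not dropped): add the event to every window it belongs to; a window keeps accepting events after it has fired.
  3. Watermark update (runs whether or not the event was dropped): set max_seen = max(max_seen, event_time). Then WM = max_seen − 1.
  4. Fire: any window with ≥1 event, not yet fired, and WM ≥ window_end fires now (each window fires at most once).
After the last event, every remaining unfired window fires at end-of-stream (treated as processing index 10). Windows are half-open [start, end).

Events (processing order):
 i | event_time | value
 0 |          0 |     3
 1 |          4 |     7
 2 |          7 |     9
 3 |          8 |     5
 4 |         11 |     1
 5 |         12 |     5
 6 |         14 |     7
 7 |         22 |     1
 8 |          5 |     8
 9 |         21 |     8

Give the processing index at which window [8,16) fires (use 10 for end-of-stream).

i=0 t=0 v=3: → [0,8); WM=-1
i=1 t=4 v=7: → [0,8); WM=3
i=2 t=7 v=9: → [0,8); WM=6
i=3 t=8 v=5: → [8,16); WM=7
i=4 t=11 v=1: → [8,16); WM=10; [0,8) fires=3
i=5 t=12 v=5: → [8,16); WM=11
i=6 t=14 v=7: → [8,16); WM=13
i=7 t=22 v=1: → [16,24); WM=21; [8,16) fires=3
i=8 t=5 v=8: DROP (t<21-3); WM=21
i=9 t=21 v=8: → [16,24); WM=21

7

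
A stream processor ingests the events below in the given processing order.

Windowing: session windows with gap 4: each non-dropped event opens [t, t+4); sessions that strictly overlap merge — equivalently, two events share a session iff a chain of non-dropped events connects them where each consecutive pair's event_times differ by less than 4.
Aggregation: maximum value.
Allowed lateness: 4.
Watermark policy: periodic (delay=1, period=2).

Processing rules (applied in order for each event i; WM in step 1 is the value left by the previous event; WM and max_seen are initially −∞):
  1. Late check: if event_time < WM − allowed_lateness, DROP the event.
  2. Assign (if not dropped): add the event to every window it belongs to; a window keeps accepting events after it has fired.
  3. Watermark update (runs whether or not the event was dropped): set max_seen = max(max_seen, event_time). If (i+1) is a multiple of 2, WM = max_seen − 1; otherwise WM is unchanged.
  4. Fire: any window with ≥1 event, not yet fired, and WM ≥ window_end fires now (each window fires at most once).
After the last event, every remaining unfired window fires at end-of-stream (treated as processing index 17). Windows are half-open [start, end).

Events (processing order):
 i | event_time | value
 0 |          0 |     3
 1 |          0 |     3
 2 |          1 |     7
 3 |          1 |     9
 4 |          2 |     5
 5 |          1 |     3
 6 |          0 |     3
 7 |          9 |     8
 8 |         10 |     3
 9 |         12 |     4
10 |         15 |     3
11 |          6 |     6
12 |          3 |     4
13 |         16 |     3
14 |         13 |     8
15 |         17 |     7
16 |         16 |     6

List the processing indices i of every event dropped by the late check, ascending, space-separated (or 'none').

11 12

i=0 t=0 v=3: → [0,4); WM=−∞
i=1 t=0 v=3: → [0,4); WM=-1
i=2 t=1 v=7: → [0,5); WM=-1
i=3 t=1 v=9: → [0,5); WM=0
i=4 t=2 v=5: → [0,6); WM=0
i=5 t=1 v=3: → [0,6); WM=1
i=6 t=0 v=3: → [0,6); WM=1
i=7 t=9 v=8: → [9,13); WM=8
i=8 t=10 v=3: → [9,14); WM=8
i=9 t=12 v=4: → [9,16); WM=11
i=10 t=15 v=3: → [9,19); WM=11
i=11 t=6 v=6: DROP (t<11-4); WM=14
i=12 t=3 v=4: DROP (t<14-4); WM=14
i=13 t=16 v=3: → [9,20); WM=15
i=14 t=13 v=8: → [9,20); WM=15
i=15 t=17 v=7: → [9,21); WM=16
i=16 t=16 v=6: → [9,21); WM=16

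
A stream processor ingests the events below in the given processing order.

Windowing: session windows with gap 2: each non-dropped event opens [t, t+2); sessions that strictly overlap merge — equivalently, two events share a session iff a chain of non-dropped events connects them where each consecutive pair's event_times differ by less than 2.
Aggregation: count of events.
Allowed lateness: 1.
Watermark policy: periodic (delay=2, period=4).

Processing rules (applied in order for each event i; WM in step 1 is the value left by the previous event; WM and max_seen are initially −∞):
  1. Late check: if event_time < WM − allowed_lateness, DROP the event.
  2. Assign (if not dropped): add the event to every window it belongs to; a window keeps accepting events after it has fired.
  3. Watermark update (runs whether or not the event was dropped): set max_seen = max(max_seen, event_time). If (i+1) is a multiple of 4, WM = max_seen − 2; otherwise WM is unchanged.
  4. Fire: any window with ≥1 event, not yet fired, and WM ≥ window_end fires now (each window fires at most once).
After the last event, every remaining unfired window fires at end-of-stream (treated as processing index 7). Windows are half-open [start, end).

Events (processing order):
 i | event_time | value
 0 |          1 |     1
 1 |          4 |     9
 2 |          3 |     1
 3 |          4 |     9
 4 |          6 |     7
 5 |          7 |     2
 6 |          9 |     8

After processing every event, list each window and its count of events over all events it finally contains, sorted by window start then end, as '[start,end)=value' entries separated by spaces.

i=0 t=1 v=1: → [1,3); WM=−∞
i=1 t=4 v=9: → [4,6); WM=−∞
i=2 t=3 v=1: → [3,6); WM=−∞
i=3 t=4 v=9: → [3,6); WM=2
i=4 t=6 v=7: → [6,8); WM=2
i=5 t=7 v=2: → [6,9); WM=2
i=6 t=9 v=8: → [9,11); WM=2

[1,3)=1 [3,6)=3 [6,9)=2 [9,11)=1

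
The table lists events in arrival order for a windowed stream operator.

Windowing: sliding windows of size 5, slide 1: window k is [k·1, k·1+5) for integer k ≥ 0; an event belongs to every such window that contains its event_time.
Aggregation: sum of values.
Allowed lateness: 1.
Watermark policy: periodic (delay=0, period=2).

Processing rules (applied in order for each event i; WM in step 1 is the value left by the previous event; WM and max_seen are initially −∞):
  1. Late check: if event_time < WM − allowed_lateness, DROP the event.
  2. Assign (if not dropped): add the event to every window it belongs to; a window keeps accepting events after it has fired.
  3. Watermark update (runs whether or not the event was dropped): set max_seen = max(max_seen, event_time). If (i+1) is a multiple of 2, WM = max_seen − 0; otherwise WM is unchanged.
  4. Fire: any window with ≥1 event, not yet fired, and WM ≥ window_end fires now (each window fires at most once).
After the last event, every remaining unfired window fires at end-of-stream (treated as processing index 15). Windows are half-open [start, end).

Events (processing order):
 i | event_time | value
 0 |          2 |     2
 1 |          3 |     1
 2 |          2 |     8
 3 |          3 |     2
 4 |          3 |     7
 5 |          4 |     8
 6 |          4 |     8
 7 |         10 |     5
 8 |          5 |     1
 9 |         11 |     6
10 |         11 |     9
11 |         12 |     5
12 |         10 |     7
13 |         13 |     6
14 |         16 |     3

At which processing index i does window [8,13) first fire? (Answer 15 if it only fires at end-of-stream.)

i=0 t=2 v=2: → [2,7),[1,6),[0,5); WM=−∞
i=1 t=3 v=1: → [3,8),[2,7),[1,6),[0,5); WM=3
i=2 t=2 v=8: → [2,7),[1,6),[0,5); WM=3
i=3 t=3 v=2: → [3,8),[2,7),[1,6),[0,5); WM=3
i=4 t=3 v=7: → [3,8),[2,7),[1,6),[0,5); WM=3
i=5 t=4 v=8: → [4,9),[3,8),[2,7),[1,6),[0,5); WM=4
i=6 t=4 v=8: → [4,9),[3,8),[2,7),[1,6),[0,5); WM=4
i=7 t=10 v=5: → [10,15),[9,14),[8,13),[7,12),[6,11); WM=10; [0,5) fires=36 [1,6) fires=36 [2,7) fires=36 [3,8) fires=26 [4,9) fires=16
i=8 t=5 v=1: DROP (t<10-1); WM=10
i=9 t=11 v=6: → [11,16),[10,15),[9,14),[8,13),[7,12); WM=11; [6,11) fires=5
i=10 t=11 v=9: → [11,16),[10,15),[9,14),[8,13),[7,12); WM=11
i=11 t=12 v=5: → [12,17),[11,16),[10,15),[9,14),[8,13); WM=12; [7,12) fires=20
i=12 t=10 v=7: DROP (t<12-1); WM=12
i=13 t=13 v=6: → [13,18),[12,17),[11,16),[10,15),[9,14); WM=13; [8,13) fires=25
i=14 t=16 v=3: → [16,21),[15,20),[14,19),[13,18),[12,17); WM=13

13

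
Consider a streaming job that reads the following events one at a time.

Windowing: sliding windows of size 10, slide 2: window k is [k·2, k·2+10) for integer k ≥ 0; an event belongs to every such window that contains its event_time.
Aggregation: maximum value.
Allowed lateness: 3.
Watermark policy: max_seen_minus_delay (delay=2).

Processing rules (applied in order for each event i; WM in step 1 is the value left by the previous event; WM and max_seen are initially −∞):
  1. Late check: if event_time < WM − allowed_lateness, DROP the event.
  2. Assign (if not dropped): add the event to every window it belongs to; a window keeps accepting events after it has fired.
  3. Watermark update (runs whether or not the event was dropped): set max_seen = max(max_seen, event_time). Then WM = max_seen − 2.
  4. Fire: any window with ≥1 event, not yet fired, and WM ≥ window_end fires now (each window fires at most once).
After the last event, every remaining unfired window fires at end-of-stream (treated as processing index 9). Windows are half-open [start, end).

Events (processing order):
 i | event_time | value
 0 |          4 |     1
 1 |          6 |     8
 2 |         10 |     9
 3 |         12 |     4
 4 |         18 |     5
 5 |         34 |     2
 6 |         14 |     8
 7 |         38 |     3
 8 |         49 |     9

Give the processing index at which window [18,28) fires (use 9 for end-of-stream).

5

i=0 t=4 v=1: → [4,14),[2,12),[0,10); WM=2
i=1 t=6 v=8: → [6,16),[4,14),[2,12),[0,10); WM=4
i=2 t=10 v=9: → [10,20),[8,18),[6,16),[4,14),[2,12); WM=8
i=3 t=12 v=4: → [12,22),[10,20),[8,18),[6,16),[4,14); WM=10; [0,10) fires=8
i=4 t=18 v=5: → [18,28),[16,26),[14,24),[12,22),[10,20); WM=16; [2,12) fires=9 [4,14) fires=9 [6,16) fires=9
i=5 t=34 v=2: → [34,44),[32,42),[30,40),[28,38),[26,36); WM=32; [8,18) fires=9 [10,20) fires=9 [12,22) fires=5 [14,24) fires=5 [16,26) fires=5 [18,28) fires=5
i=6 t=14 v=8: DROP (t<32-3); WM=32
i=7 t=38 v=3: → [38,48),[36,46),[34,44),[32,42),[30,40); WM=36; [26,36) fires=2
i=8 t=49 v=9: → [48,58),[46,56),[44,54),[42,52),[40,50); WM=47; [28,38) fires=2 [30,40) fires=3 [32,42) fires=3 [34,44) fires=3 [36,46) fires=3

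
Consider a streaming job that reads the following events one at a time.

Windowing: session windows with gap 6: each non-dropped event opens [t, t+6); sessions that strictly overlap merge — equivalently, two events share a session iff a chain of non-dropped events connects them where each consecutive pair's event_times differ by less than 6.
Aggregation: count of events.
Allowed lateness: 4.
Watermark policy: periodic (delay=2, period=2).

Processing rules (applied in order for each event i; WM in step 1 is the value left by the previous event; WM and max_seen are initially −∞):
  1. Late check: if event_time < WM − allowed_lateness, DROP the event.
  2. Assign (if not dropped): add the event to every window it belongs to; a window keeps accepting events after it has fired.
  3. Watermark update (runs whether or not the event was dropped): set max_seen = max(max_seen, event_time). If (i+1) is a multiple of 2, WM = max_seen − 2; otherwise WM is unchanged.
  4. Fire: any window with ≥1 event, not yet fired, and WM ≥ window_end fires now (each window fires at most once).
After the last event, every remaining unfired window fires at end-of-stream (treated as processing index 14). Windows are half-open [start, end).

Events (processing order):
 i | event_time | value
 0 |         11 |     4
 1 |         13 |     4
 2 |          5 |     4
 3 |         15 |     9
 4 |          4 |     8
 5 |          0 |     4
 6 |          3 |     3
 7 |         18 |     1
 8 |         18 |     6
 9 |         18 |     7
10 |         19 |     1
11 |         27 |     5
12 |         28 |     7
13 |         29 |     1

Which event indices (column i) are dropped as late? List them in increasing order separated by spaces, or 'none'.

2 4 5 6

i=0 t=11 v=4: → [11,17); WM=−∞
i=1 t=13 v=4: → [11,19); WM=11
i=2 t=5 v=4: DROP (t<11-4); WM=11
i=3 t=15 v=9: → [11,21); WM=13
i=4 t=4 v=8: DROP (t<13-4); WM=13
i=5 t=0 v=4: DROP (t<13-4); WM=13
i=6 t=3 v=3: DROP (t<13-4); WM=13
i=7 t=18 v=1: → [11,24); WM=16
i=8 t=18 v=6: → [11,24); WM=16
i=9 t=18 v=7: → [11,24); WM=16
i=10 t=19 v=1: → [11,25); WM=16
i=11 t=27 v=5: → [27,33); WM=25
i=12 t=28 v=7: → [27,34); WM=25
i=13 t=29 v=1: → [27,35); WM=27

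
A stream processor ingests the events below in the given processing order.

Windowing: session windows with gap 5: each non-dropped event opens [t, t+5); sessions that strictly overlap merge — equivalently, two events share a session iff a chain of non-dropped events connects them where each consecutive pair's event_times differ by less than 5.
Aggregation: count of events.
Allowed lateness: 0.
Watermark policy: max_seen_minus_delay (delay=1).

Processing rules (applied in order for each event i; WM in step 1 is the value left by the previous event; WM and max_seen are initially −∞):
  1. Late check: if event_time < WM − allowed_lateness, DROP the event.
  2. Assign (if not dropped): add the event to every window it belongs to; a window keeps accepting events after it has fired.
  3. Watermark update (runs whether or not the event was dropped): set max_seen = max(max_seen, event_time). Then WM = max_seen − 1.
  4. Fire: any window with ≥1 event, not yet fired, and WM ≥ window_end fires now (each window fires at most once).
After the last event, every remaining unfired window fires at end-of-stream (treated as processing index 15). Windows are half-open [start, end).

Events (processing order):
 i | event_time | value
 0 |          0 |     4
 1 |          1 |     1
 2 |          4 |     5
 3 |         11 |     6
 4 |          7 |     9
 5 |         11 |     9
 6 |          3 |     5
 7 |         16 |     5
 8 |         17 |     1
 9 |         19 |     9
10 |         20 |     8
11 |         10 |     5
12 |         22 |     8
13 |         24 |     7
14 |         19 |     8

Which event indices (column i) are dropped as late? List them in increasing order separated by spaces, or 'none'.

i=0 t=0 v=4: → [0,5); WM=-1
i=1 t=1 v=1: → [0,6); WM=0
i=2 t=4 v=5: → [0,9); WM=3
i=3 t=11 v=6: → [11,16); WM=10
i=4 t=7 v=9: DROP (t<10-0); WM=10
i=5 t=11 v=9: → [11,16); WM=10
i=6 t=3 v=5: DROP (t<10-0); WM=10
i=7 t=16 v=5: → [16,21); WM=15
i=8 t=17 v=1: → [16,22); WM=16
i=9 t=19 v=9: → [16,24); WM=18
i=10 t=20 v=8: → [16,25); WM=19
i=11 t=10 v=5: DROP (t<19-0); WM=19
i=12 t=22 v=8: → [16,27); WM=21
i=13 t=24 v=7: → [16,29); WM=23
i=14 t=19 v=8: DROP (t<23-0); WM=23

4 6 11 14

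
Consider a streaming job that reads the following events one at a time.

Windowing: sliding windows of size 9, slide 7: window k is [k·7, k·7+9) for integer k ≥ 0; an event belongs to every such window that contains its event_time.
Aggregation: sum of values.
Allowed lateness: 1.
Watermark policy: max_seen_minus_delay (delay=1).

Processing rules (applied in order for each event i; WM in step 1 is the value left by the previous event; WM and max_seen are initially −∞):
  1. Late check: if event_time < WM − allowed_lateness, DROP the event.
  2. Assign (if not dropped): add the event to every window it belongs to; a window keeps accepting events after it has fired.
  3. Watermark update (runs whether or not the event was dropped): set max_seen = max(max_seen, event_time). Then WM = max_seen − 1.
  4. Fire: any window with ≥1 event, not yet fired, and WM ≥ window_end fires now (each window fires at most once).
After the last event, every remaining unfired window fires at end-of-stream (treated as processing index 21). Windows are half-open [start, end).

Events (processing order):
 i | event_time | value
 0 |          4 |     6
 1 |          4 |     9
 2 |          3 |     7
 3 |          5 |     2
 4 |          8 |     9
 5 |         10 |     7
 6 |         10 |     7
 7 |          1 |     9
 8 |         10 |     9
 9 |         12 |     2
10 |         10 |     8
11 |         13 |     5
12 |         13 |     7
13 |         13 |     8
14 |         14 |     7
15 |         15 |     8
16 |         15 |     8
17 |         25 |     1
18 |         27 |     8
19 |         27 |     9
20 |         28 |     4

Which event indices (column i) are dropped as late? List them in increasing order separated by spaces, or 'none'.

i=0 t=4 v=6: → [0,9); WM=3
i=1 t=4 v=9: → [0,9); WM=3
i=2 t=3 v=7: → [0,9); WM=3
i=3 t=5 v=2: → [0,9); WM=4
i=4 t=8 v=9: → [7,16),[0,9); WM=7
i=5 t=10 v=7: → [7,16); WM=9; [0,9) fires=33
i=6 t=10 v=7: → [7,16); WM=9
i=7 t=1 v=9: DROP (t<9-1); WM=9
i=8 t=10 v=9: → [7,16); WM=9
i=9 t=12 v=2: → [7,16); WM=11
i=10 t=10 v=8: → [7,16); WM=11
i=11 t=13 v=5: → [7,16); WM=12
i=12 t=13 v=7: → [7,16); WM=12
i=13 t=13 v=8: → [7,16); WM=12
i=14 t=14 v=7: → [14,23),[7,16); WM=13
i=15 t=15 v=8: → [14,23),[7,16); WM=14
i=16 t=15 v=8: → [14,23),[7,16); WM=14
i=17 t=25 v=1: → [21,30); WM=24; [7,16) fires=85 [14,23) fires=23
i=18 t=27 v=8: → [21,30); WM=26
i=19 t=27 v=9: → [21,30); WM=26
i=20 t=28 v=4: → [28,37),[21,30); WM=27

7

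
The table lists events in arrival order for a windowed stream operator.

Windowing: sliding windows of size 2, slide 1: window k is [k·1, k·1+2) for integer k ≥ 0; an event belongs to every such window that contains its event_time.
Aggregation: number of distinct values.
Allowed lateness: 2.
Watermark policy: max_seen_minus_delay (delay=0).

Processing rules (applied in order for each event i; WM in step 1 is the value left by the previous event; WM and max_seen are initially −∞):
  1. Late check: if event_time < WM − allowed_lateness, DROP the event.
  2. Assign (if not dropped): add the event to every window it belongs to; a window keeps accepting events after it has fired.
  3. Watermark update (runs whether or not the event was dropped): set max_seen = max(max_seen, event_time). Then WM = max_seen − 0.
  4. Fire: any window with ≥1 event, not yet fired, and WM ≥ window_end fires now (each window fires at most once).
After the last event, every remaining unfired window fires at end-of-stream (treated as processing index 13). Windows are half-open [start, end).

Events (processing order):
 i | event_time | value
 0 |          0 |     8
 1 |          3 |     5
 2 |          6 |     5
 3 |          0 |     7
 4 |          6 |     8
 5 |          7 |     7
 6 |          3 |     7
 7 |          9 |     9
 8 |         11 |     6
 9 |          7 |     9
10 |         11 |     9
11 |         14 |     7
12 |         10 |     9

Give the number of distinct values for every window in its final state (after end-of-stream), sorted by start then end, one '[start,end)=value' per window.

i=0 t=0 v=8: → [0,2); WM=0
i=1 t=3 v=5: → [3,5),[2,4); WM=3; [0,2) fires=1
i=2 t=6 v=5: → [6,8),[5,7); WM=6; [2,4) fires=1 [3,5) fires=1
i=3 t=0 v=7: DROP (t<6-2); WM=6
i=4 t=6 v=8: → [6,8),[5,7); WM=6
i=5 t=7 v=7: → [7,9),[6,8); WM=7; [5,7) fires=2
i=6 t=3 v=7: DROP (t<7-2); WM=7
i=7 t=9 v=9: → [9,11),[8,10); WM=9; [6,8) fires=3 [7,9) fires=1
i=8 t=11 v=6: → [11,13),[10,12); WM=11; [8,10) fires=1 [9,11) fires=1
i=9 t=7 v=9: DROP (t<11-2); WM=11
i=10 t=11 v=9: → [11,13),[10,12); WM=11
i=11 t=14 v=7: → [14,16),[13,15); WM=14; [10,12) fires=2 [11,13) fires=2
i=12 t=10 v=9: DROP (t<14-2); WM=14

[0,2)=1 [2,4)=1 [3,5)=1 [5,7)=2 [6,8)=3 [7,9)=1 [8,10)=1 [9,11)=1 [10,12)=2 [11,13)=2 [13,15)=1 [14,16)=1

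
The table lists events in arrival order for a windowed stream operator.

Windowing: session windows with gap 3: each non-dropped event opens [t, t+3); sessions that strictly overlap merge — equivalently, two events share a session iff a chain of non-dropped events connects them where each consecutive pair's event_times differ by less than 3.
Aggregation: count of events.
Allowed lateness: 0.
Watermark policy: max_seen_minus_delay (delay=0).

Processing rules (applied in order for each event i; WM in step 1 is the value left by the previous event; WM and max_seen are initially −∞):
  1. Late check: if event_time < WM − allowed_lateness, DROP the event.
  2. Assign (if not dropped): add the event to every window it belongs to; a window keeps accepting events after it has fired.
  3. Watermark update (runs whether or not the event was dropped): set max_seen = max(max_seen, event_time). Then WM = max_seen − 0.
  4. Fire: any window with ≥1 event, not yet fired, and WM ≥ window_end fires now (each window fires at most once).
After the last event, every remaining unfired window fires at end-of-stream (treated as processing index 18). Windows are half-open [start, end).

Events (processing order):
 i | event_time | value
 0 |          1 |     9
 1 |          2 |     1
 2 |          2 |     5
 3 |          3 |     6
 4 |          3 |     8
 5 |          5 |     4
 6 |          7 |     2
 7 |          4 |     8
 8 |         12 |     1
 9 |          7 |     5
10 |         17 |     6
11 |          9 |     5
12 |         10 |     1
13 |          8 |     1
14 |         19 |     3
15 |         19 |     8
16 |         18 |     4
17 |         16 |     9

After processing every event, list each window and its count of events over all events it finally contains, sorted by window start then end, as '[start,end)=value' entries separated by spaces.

[1,10)=7 [12,15)=1 [17,22)=3

i=0 t=1 v=9: → [1,4); WM=1
i=1 t=2 v=1: → [1,5); WM=2
i=2 t=2 v=5: → [1,5); WM=2
i=3 t=3 v=6: → [1,6); WM=3
i=4 t=3 v=8: → [1,6); WM=3
i=5 t=5 v=4: → [1,8); WM=5
i=6 t=7 v=2: → [1,10); WM=7
i=7 t=4 v=8: DROP (t<7-0); WM=7
i=8 t=12 v=1: → [12,15); WM=12
i=9 t=7 v=5: DROP (t<12-0); WM=12
i=10 t=17 v=6: → [17,20); WM=17
i=11 t=9 v=5: DROP (t<17-0); WM=17
i=12 t=10 v=1: DROP (t<17-0); WM=17
i=13 t=8 v=1: DROP (t<17-0); WM=17
i=14 t=19 v=3: → [17,22); WM=19
i=15 t=19 v=8: → [17,22); WM=19
i=16 t=18 v=4: DROP (t<19-0); WM=19
i=17 t=16 v=9: DROP (t<19-0); WM=19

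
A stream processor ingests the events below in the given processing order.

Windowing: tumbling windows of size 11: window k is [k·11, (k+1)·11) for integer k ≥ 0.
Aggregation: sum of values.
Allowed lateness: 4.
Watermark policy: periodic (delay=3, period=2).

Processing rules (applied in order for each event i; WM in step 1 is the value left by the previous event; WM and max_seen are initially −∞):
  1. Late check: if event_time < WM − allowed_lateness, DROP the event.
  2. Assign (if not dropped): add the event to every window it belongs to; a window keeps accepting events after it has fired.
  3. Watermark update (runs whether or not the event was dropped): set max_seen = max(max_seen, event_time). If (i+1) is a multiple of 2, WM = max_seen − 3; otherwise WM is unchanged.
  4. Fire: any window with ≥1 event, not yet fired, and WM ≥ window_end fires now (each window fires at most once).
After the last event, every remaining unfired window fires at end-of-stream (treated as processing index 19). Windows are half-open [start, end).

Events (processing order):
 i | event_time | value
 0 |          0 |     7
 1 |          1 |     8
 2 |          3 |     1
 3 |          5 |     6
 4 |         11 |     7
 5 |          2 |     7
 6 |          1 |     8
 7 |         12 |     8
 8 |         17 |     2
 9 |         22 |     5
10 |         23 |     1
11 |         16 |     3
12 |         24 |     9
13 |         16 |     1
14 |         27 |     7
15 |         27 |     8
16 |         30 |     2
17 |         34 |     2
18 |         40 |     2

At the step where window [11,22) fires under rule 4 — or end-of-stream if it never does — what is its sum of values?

i=0 t=0 v=7: → [0,11); WM=−∞
i=1 t=1 v=8: → [0,11); WM=-2
i=2 t=3 v=1: → [0,11); WM=-2
i=3 t=5 v=6: → [0,11); WM=2
i=4 t=11 v=7: → [11,22); WM=2
i=5 t=2 v=7: → [0,11); WM=8
i=6 t=1 v=8: DROP (t<8-4); WM=8
i=7 t=12 v=8: → [11,22); WM=9
i=8 t=17 v=2: → [11,22); WM=9
i=9 t=22 v=5: → [22,33); WM=19; [0,11) fires=29
i=10 t=23 v=1: → [22,33); WM=19
i=11 t=16 v=3: → [11,22); WM=20
i=12 t=24 v=9: → [22,33); WM=20
i=13 t=16 v=1: → [11,22); WM=21
i=14 t=27 v=7: → [22,33); WM=21
i=15 t=27 v=8: → [22,33); WM=24; [11,22) fires=21
i=16 t=30 v=2: → [22,33); WM=24
i=17 t=34 v=2: → [33,44); WM=31
i=18 t=40 v=2: → [33,44); WM=31

21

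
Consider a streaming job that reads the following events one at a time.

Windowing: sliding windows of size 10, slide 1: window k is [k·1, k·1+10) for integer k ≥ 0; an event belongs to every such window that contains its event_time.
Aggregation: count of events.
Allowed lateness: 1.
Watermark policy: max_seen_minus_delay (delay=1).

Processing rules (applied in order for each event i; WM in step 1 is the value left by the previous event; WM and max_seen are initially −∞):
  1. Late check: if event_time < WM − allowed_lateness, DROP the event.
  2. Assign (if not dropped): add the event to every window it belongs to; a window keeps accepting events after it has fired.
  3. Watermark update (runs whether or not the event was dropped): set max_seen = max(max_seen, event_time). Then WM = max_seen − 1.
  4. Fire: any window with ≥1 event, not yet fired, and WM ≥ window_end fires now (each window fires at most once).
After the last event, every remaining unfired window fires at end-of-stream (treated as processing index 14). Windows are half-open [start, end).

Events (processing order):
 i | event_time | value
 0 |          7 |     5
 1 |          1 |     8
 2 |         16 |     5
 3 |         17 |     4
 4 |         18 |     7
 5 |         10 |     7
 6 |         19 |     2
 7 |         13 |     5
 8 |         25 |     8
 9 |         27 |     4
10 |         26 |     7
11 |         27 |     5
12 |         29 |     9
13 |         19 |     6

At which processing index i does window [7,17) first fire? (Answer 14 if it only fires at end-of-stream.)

4

i=0 t=7 v=5: → [7,17),[6,16),[5,15),[4,14),[3,13),[2,12),[1,11),[0,10); WM=6
i=1 t=1 v=8: DROP (t<6-1); WM=6
i=2 t=16 v=5: → [16,26),[15,25),[14,24),[13,23),[12,22),[11,21),[10,20),[9,19),[8,18),[7,17); WM=15; [0,10) fires=1 [1,11) fires=1 [2,12) fires=1 [3,13) fires=1 [4,14) fires=1 [5,15) fires=1
i=3 t=17 v=4: → [17,27),[16,26),[15,25),[14,24),[13,23),[12,22),[11,21),[10,20),[9,19),[8,18); WM=16; [6,16) fires=1
i=4 t=18 v=7: → [18,28),[17,27),[16,26),[15,25),[14,24),[13,23),[12,22),[11,21),[10,20),[9,19); WM=17; [7,17) fires=2
i=5 t=10 v=7: DROP (t<17-1); WM=17
i=6 t=19 v=2: → [19,29),[18,28),[17,27),[16,26),[15,25),[14,24),[13,23),[12,22),[11,21),[10,20); WM=18; [8,18) fires=2
i=7 t=13 v=5: DROP (t<18-1); WM=18
i=8 t=25 v=8: → [25,35),[24,34),[23,33),[22,32),[21,31),[20,30),[19,29),[18,28),[17,27),[16,26); WM=24; [9,19) fires=3 [10,20) fires=4 [11,21) fires=4 [12,22) fires=4 [13,23) fires=4 [14,24) fires=4
i=9 t=27 v=4: → [27,37),[26,36),[25,35),[24,34),[23,33),[22,32),[21,31),[20,30),[19,29),[18,28); WM=26; [15,25) fires=4 [16,26) fires=5
i=10 t=26 v=7: → [26,36),[25,35),[24,34),[23,33),[22,32),[21,31),[20,30),[19,29),[18,28),[17,27); WM=26
i=11 t=27 v=5: → [27,37),[26,36),[25,35),[24,34),[23,33),[22,32),[21,31),[20,30),[19,29),[18,28); WM=26
i=12 t=29 v=9: → [29,39),[28,38),[27,37),[26,36),[25,35),[24,34),[23,33),[22,32),[21,31),[20,30); WM=28; [17,27) fires=5 [18,28) fires=6
i=13 t=19 v=6: DROP (t<28-1); WM=28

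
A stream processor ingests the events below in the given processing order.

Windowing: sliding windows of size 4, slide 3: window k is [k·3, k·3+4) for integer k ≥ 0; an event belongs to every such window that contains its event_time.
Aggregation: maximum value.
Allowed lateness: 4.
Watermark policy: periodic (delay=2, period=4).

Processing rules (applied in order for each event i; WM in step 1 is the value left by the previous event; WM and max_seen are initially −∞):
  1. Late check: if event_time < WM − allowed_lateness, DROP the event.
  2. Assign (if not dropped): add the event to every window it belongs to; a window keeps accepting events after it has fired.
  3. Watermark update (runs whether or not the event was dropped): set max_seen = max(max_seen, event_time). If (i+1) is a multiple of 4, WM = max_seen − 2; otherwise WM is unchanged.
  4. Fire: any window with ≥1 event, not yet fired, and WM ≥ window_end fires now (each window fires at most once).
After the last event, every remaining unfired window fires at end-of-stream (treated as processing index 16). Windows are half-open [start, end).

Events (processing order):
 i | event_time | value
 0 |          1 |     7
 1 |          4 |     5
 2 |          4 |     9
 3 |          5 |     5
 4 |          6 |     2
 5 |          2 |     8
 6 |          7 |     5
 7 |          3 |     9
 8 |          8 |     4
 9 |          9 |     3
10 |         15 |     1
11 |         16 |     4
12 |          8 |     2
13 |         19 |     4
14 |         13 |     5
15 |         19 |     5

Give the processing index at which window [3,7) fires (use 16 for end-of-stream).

11

i=0 t=1 v=7: → [0,4); WM=−∞
i=1 t=4 v=5: → [3,7); WM=−∞
i=2 t=4 v=9: → [3,7); WM=−∞
i=3 t=5 v=5: → [3,7); WM=3
i=4 t=6 v=2: → [6,10),[3,7); WM=3
i=5 t=2 v=8: → [0,4); WM=3
i=6 t=7 v=5: → [6,10); WM=3
i=7 t=3 v=9: → [3,7),[0,4); WM=5; [0,4) fires=9
i=8 t=8 v=4: → [6,10); WM=5
i=9 t=9 v=3: → [9,13),[6,10); WM=5
i=10 t=15 v=1: → [15,19),[12,16); WM=5
i=11 t=16 v=4: → [15,19); WM=14; [3,7) fires=9 [6,10) fires=5 [9,13) fires=3
i=12 t=8 v=2: DROP (t<14-4); WM=14
i=13 t=19 v=4: → [18,22); WM=14
i=14 t=13 v=5: → [12,16); WM=14
i=15 t=19 v=5: → [18,22); WM=17; [12,16) fires=5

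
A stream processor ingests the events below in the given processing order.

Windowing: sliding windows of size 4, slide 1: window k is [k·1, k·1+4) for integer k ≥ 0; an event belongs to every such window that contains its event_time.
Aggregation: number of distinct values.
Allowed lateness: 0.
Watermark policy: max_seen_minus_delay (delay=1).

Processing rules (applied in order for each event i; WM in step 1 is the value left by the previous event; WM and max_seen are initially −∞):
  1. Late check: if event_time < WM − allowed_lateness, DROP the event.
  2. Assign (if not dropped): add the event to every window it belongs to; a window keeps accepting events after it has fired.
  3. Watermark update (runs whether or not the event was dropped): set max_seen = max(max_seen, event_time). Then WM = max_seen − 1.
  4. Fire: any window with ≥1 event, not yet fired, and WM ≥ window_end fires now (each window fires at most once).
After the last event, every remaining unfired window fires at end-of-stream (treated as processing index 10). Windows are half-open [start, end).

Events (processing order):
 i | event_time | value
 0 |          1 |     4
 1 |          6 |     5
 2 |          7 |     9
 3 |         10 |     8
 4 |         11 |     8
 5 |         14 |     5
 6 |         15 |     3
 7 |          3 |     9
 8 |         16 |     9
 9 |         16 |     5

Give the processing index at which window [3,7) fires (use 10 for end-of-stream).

i=0 t=1 v=4: → [1,5),[0,4); WM=0
i=1 t=6 v=5: → [6,10),[5,9),[4,8),[3,7); WM=5; [0,4) fires=1 [1,5) fires=1
i=2 t=7 v=9: → [7,11),[6,10),[5,9),[4,8); WM=6
i=3 t=10 v=8: → [10,14),[9,13),[8,12),[7,11); WM=9; [3,7) fires=1 [4,8) fires=2 [5,9) fires=2
i=4 t=11 v=8: → [11,15),[10,14),[9,13),[8,12); WM=10; [6,10) fires=2
i=5 t=14 v=5: → [14,18),[13,17),[12,16),[11,15); WM=13; [7,11) fires=2 [8,12) fires=1 [9,13) fires=1
i=6 t=15 v=3: → [15,19),[14,18),[13,17),[12,16); WM=14; [10,14) fires=1
i=7 t=3 v=9: DROP (t<14-0); WM=14
i=8 t=16 v=9: → [16,20),[15,19),[14,18),[13,17); WM=15; [11,15) fires=2
i=9 t=16 v=5: → [16,20),[15,19),[14,18),[13,17); WM=15

3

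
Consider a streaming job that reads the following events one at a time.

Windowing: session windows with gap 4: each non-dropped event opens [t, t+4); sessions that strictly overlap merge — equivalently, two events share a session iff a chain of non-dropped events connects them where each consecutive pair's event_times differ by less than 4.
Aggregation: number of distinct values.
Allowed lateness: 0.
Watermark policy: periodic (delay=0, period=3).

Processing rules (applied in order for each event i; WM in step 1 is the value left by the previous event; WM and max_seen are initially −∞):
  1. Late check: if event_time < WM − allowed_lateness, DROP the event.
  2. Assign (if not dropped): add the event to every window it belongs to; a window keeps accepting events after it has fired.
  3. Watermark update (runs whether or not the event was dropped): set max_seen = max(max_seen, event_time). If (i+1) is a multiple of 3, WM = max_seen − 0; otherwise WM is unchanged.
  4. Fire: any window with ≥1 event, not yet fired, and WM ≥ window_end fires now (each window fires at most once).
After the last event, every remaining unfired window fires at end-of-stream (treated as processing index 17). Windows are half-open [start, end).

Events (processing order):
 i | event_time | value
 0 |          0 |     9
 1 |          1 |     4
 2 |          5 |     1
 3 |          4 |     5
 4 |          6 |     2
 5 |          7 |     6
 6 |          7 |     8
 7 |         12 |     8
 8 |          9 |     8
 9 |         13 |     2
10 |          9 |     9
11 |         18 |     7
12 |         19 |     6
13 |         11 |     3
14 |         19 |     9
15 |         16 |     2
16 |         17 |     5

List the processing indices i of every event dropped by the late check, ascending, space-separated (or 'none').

3 10 13 15 16

i=0 t=0 v=9: → [0,4); WM=−∞
i=1 t=1 v=4: → [0,5); WM=−∞
i=2 t=5 v=1: → [5,9); WM=5
i=3 t=4 v=5: DROP (t<5-0); WM=5
i=4 t=6 v=2: → [5,10); WM=5
i=5 t=7 v=6: → [5,11); WM=7
i=6 t=7 v=8: → [5,11); WM=7
i=7 t=12 v=8: → [12,16); WM=7
i=8 t=9 v=8: → [5,16); WM=12
i=9 t=13 v=2: → [5,17); WM=12
i=10 t=9 v=9: DROP (t<12-0); WM=12
i=11 t=18 v=7: → [18,22); WM=18
i=12 t=19 v=6: → [18,23); WM=18
i=13 t=11 v=3: DROP (t<18-0); WM=18
i=14 t=19 v=9: → [18,23); WM=19
i=15 t=16 v=2: DROP (t<19-0); WM=19
i=16 t=17 v=5: DROP (t<19-0); WM=19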